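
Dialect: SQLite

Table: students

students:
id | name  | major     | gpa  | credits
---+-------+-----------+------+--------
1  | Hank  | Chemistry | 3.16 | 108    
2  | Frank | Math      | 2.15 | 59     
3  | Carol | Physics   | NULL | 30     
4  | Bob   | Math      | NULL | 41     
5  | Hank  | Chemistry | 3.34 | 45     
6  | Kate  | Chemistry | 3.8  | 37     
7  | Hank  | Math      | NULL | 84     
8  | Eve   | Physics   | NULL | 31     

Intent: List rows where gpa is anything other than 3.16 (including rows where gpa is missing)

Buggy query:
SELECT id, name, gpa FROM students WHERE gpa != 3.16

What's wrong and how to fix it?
Bug: Inequality against NULL is unknown, not true; rows with NULL are dropped

Fix: Add an explicit OR gpa IS NULL to include the missing-value rows

Corrected query:
SELECT id, name, gpa FROM students WHERE gpa != 3.16 OR gpa IS NULL

Result:
id | name  | gpa 
---+-------+-----
2  | Frank | 2.15
3  | Carol | NULL
4  | Bob   | NULL
5  | Hank  | 3.34
6  | Kate  | 3.8 
7  | Hank  | NULL
8  | Eve   | NULL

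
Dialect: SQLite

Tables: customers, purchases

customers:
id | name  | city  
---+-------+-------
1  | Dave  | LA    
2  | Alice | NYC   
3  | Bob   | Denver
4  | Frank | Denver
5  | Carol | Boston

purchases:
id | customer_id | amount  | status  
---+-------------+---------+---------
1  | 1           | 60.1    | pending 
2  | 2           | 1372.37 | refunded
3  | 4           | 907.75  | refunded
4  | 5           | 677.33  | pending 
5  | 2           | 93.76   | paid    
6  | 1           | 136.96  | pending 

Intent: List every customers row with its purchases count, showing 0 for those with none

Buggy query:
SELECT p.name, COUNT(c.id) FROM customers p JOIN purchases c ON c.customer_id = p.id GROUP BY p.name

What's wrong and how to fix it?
Bug: INNER JOIN drops customers rows that have no matching purchases rows

Fix: Switch to LEFT JOIN to retain unmatched parent rows

Corrected query:
SELECT p.name, COUNT(c.id) FROM customers p LEFT JOIN purchases c ON c.customer_id = p.id GROUP BY p.name

Result:
name  | COUNT(c.id)
------+------------
Alice | 2          
Bob   | 0          
Carol | 1          
Dave  | 2          
Frank | 1          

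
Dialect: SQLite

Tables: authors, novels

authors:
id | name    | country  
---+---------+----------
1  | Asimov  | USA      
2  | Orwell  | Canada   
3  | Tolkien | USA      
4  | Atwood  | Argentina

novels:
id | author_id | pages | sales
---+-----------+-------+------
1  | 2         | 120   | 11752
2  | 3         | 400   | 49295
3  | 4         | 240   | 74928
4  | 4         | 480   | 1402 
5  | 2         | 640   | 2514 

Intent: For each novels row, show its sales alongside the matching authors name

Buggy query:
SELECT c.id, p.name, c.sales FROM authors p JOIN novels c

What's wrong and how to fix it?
Bug: JOIN with no ON clause produces a cartesian product; every novels row pairs with every authors row

Fix: Add ON c.author_id = p.id to the JOIN

Corrected query:
SELECT c.id, p.name, c.sales FROM authors p JOIN novels c ON c.author_id = p.id

Result:
id | name    | sales
---+---------+------
1  | Orwell  | 11752
2  | Tolkien | 49295
3  | Atwood  | 74928
4  | Atwood  | 1402 
5  | Orwell  | 2514 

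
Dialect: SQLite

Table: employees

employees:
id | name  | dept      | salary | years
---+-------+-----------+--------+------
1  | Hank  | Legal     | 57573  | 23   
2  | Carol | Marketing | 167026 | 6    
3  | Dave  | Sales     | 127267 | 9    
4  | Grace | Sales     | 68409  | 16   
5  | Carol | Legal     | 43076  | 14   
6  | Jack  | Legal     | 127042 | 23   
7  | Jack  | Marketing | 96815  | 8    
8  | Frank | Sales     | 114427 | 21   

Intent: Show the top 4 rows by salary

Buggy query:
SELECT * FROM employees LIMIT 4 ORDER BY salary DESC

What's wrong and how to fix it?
Bug: ORDER BY cannot follow LIMIT; LIMIT is the final clause

Fix: Sort with ORDER BY, then apply LIMIT

Corrected query:
SELECT * FROM employees ORDER BY salary DESC LIMIT 4

Result:
id | name  | dept      | salary | years
---+-------+-----------+--------+------
2  | Carol | Marketing | 167026 | 6    
3  | Dave  | Sales     | 127267 | 9    
6  | Jack  | Legal     | 127042 | 23   
8  | Frank | Sales     | 114427 | 21   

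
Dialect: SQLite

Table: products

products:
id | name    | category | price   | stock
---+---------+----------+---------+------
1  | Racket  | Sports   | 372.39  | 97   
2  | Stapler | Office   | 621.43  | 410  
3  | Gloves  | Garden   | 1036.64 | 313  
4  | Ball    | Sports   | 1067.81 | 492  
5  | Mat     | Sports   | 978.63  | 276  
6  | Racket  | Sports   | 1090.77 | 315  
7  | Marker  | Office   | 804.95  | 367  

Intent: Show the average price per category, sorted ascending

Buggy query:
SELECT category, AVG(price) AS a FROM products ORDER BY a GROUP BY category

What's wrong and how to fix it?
Bug: GROUP BY must precede ORDER BY

Fix: Move ORDER BY to the end, after GROUP BY

Corrected query:
SELECT category, AVG(price) AS a FROM products GROUP BY category ORDER BY a

Result:
category | a      
---------+--------
Office   | 713.19 
Sports   | 877.4  
Garden   | 1036.64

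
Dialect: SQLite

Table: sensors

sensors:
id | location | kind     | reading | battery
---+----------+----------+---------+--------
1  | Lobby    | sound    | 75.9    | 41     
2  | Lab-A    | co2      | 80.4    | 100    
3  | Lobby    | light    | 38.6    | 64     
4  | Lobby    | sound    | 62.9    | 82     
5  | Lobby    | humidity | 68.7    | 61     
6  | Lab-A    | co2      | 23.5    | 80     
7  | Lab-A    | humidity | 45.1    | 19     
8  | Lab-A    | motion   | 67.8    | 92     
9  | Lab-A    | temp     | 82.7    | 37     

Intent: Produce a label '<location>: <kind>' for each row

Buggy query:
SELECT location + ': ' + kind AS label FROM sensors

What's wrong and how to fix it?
Bug: '+' is numeric addition; on text columns SQLite converts them to 0 instead of concatenating

Fix: Replace + with || to concatenate text

Corrected query:
SELECT location || ': ' || kind AS label FROM sensors

Result:
label          
---------------
Lobby: sound   
Lab-A: co2     
Lobby: light   
Lobby: sound   
Lobby: humidity
Lab-A: co2     
Lab-A: humidity
Lab-A: motion  
Lab-A: temp    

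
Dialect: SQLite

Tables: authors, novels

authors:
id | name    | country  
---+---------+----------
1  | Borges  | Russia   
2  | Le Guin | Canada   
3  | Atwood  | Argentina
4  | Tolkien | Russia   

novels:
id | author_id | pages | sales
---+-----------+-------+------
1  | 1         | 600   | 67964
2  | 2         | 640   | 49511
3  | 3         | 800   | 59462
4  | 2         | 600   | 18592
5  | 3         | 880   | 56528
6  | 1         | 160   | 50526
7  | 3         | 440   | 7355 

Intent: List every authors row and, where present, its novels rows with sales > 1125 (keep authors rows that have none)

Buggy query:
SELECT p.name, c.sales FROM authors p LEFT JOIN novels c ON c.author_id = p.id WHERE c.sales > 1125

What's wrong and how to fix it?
Bug: Filtering c.sales in WHERE discards the NULL rows produced by LEFT JOIN, turning it into an inner join

Fix: Move the right-table condition into the ON clause so unmatched parents are kept

Corrected query:
SELECT p.name, c.sales FROM authors p LEFT JOIN novels c ON c.author_id = p.id AND c.sales > 1125

Result:
name    | sales
--------+------
Borges  | 50526
Borges  | 67964
Le Guin | 18592
Le Guin | 49511
Atwood  | 7355 
Atwood  | 56528
Atwood  | 59462
Tolkien | NULL 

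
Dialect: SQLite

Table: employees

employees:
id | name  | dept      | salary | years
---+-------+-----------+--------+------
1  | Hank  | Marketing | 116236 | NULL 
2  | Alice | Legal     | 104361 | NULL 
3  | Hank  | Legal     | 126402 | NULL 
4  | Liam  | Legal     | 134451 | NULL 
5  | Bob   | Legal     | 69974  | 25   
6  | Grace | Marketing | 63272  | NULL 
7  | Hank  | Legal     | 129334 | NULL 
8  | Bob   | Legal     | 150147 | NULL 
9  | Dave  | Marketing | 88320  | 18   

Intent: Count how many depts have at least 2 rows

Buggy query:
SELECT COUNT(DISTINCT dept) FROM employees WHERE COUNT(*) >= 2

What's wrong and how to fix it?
Bug: COUNT(*) cannot appear in WHERE; the per-group count doesn't exist yet

Fix: Use a subquery that GROUPs and filters with HAVING, then count its rows

Corrected query:
SELECT COUNT(*) FROM (SELECT dept FROM employees GROUP BY dept HAVING COUNT(*) >= 2)

Result:
COUNT(*)
--------
2       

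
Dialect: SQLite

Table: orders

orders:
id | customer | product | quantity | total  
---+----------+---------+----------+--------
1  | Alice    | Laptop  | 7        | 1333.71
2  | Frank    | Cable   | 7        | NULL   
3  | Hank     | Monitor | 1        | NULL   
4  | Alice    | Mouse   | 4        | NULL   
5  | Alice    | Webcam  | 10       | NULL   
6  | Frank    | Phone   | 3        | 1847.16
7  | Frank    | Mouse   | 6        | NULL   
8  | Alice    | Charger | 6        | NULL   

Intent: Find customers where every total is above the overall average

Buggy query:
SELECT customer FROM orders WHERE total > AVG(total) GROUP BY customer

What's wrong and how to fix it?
Bug: AVG() is an aggregate; it can't sit directly in WHERE

Fix: Use a subquery for AVG and a HAVING MIN(...) filter so the condition holds for every row in the group

Corrected query:
SELECT customer FROM orders GROUP BY customer HAVING MIN(total) > (SELECT AVG(total) FROM orders)

Result:
customer
--------
Frank   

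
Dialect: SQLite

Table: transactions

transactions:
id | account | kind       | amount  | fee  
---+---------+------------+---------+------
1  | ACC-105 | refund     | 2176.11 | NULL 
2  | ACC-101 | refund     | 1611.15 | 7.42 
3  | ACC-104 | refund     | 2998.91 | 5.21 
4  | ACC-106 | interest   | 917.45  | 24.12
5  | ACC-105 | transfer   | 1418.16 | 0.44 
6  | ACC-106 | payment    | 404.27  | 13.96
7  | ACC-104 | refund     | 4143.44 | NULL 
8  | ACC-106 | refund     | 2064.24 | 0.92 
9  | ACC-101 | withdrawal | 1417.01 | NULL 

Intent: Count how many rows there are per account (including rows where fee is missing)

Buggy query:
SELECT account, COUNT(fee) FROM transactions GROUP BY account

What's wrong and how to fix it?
Bug: COUNT(column) counts non-NULL values only; rows with NULL fee aren't counted

Fix: Replace COUNT(fee) with COUNT(*)

Corrected query:
SELECT account, COUNT(*) FROM transactions GROUP BY account

Result:
account | COUNT(*)
--------+---------
ACC-101 | 2       
ACC-104 | 2       
ACC-105 | 2       
ACC-106 | 3       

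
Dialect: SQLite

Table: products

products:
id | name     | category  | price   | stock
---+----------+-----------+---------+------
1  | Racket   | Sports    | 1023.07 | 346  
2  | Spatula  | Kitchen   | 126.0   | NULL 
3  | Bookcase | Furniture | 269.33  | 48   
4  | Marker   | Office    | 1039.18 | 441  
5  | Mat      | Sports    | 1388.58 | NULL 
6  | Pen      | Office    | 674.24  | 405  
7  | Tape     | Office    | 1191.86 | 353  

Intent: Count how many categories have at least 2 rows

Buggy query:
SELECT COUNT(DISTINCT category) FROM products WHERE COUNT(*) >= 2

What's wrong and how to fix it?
Bug: WHERE filters individual rows, not groups, so a group-level COUNT is invalid there

Fix: Group first with HAVING COUNT(*) >= 2, then COUNT the resulting groups

Corrected query:
SELECT COUNT(*) FROM (SELECT category FROM products GROUP BY category HAVING COUNT(*) >= 2)

Result:
COUNT(*)
--------
2       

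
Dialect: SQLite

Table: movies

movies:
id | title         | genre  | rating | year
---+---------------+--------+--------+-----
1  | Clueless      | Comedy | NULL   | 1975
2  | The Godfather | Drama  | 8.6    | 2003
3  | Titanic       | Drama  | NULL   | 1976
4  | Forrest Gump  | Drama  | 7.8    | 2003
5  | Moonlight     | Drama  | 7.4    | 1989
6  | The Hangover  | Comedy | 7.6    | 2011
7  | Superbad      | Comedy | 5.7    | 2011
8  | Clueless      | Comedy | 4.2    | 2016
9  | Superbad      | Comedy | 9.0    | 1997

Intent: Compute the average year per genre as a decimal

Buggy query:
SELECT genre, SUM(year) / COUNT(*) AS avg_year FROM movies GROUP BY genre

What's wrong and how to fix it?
Bug: SUM(year) and COUNT(*) are both integers; the division truncates the fractional part

Fix: Multiply by 1.0 (or CAST to REAL) to force floating-point division

Corrected query:
SELECT genre, SUM(year) * 1.0 / COUNT(*) AS avg_year FROM movies GROUP BY genre

Result:
genre  | avg_year
-------+---------
Comedy | 2002    
Drama  | 1992.75 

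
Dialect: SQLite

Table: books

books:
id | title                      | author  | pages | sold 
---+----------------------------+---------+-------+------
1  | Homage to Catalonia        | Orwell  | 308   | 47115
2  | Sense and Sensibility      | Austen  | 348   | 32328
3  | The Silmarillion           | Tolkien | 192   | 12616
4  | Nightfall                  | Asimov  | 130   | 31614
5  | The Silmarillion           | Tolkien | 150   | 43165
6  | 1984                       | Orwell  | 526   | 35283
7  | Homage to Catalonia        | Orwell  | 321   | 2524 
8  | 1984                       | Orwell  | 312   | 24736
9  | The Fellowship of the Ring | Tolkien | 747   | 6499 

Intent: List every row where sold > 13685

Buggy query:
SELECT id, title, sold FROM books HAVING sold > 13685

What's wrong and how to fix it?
Bug: This is a non-aggregate query (no GROUP BY, no aggregates), so in SQLite the HAVING clause is invalid here; a row-level condition belongs in WHERE

Fix: Use WHERE for row-level filtering

Corrected query:
SELECT id, title, sold FROM books WHERE sold > 13685

Result:
id | title                 | sold 
---+-----------------------+------
1  | Homage to Catalonia   | 47115
2  | Sense and Sensibility | 32328
4  | Nightfall             | 31614
5  | The Silmarillion      | 43165
6  | 1984                  | 35283
8  | 1984                  | 24736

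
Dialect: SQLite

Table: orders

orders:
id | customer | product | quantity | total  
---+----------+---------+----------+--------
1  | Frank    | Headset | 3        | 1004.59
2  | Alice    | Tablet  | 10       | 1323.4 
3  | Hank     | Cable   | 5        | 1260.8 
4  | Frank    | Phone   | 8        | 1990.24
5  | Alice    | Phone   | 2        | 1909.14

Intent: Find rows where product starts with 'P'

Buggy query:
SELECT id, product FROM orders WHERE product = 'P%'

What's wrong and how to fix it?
Bug: Wildcards only work with LIKE; '=' treats '%' as a literal character

Fix: Replace '=' with LIKE so 'P%' is treated as a pattern

Corrected query:
SELECT id, product FROM orders WHERE product LIKE 'P%'

Result:
id | product
---+--------
4  | Phone  
5  | Phone  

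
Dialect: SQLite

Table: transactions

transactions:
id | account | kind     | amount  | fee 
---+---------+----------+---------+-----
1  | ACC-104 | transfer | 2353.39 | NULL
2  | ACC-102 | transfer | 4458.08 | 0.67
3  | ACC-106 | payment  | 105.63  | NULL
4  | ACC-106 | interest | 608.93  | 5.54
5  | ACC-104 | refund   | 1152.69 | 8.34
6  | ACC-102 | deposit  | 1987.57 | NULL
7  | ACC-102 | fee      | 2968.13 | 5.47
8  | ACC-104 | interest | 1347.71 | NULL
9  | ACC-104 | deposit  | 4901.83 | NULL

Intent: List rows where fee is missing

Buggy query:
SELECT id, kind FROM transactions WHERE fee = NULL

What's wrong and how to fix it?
Bug: Comparing to NULL with '=' never matches; NULL = NULL is unknown, not true

Fix: Replace '= NULL' with 'IS NULL'

Corrected query:
SELECT id, kind FROM transactions WHERE fee IS NULL

Result:
id | kind    
---+---------
1  | transfer
3  | payment 
6  | deposit 
8  | interest
9  | deposit 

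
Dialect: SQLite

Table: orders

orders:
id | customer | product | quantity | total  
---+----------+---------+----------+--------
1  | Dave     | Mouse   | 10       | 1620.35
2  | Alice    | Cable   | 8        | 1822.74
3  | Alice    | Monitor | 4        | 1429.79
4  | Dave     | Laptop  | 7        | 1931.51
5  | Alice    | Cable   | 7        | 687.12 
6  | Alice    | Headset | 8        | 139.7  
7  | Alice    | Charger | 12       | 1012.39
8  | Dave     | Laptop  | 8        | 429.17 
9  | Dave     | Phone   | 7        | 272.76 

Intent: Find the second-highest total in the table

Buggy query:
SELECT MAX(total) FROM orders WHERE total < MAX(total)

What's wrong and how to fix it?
Bug: MAX(total) on the right of the comparison is an aggregate-in-WHERE error

Fix: Put the inner MAX in a scalar subquery

Corrected query:
SELECT MAX(total) FROM orders WHERE total < (SELECT MAX(total) FROM orders)

Result:
MAX(total)
----------
1822.74   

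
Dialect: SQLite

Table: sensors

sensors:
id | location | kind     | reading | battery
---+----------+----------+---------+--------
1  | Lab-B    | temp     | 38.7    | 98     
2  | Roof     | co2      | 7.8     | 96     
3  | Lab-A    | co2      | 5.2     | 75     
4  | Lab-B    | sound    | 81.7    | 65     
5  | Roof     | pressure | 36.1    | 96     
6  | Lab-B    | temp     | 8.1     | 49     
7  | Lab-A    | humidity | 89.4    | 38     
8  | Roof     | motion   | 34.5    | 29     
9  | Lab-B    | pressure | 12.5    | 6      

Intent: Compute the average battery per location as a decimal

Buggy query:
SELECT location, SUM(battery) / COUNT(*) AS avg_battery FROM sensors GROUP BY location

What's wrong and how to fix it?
Bug: Both operands are integers, so '/' performs integer division and truncates

Fix: Multiply by 1.0 (or CAST to REAL) to force floating-point division

Corrected query:
SELECT location, SUM(battery) * 1.0 / COUNT(*) AS avg_battery FROM sensors GROUP BY location

Result:
location | avg_battery
---------+------------
Lab-A    | 56.5       
Lab-B    | 54.5       
Roof     | 73.666667  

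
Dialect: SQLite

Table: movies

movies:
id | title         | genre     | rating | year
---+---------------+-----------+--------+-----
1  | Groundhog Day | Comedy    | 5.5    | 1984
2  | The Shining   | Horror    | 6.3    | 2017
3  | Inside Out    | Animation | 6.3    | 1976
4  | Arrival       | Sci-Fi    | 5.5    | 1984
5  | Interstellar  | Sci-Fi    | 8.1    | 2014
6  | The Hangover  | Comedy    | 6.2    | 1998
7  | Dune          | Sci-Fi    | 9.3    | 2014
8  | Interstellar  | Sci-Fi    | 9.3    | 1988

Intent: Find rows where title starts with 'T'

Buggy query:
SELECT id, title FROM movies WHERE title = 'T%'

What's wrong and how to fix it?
Bug: '=' compares the literal string including the % character; pattern matching needs LIKE

Fix: Replace '=' with LIKE so 'T%' is treated as a pattern

Corrected query:
SELECT id, title FROM movies WHERE title LIKE 'T%'

Result:
id | title       
---+-------------
2  | The Shining 
6  | The Hangover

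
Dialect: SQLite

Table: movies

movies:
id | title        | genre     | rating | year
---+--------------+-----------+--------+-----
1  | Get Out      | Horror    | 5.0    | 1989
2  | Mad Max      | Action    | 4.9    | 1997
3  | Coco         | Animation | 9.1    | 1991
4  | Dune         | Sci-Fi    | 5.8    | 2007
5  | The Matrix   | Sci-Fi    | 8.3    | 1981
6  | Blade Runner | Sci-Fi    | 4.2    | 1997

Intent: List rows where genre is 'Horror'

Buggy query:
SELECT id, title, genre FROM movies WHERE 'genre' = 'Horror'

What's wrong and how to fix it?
Bug: 'genre' in single quotes is a string literal, not the column; the comparison is literal-vs-literal and never true

Fix: Reference the column as genre without single quotes

Corrected query:
SELECT id, title, genre FROM movies WHERE genre = 'Horror'

Result:
id | title   | genre 
---+---------+-------
1  | Get Out | Horror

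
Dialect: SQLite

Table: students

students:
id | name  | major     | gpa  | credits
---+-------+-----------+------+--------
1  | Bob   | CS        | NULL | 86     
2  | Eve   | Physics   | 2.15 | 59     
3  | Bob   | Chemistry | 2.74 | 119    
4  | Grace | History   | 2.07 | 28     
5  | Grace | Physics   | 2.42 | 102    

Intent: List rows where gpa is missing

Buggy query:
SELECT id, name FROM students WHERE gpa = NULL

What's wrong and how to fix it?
Bug: Comparing to NULL with '=' never matches; NULL = NULL is unknown, not true

Fix: Replace '= NULL' with 'IS NULL'

Corrected query:
SELECT id, name FROM students WHERE gpa IS NULL

Result:
id | name
---+-----
1  | Bob 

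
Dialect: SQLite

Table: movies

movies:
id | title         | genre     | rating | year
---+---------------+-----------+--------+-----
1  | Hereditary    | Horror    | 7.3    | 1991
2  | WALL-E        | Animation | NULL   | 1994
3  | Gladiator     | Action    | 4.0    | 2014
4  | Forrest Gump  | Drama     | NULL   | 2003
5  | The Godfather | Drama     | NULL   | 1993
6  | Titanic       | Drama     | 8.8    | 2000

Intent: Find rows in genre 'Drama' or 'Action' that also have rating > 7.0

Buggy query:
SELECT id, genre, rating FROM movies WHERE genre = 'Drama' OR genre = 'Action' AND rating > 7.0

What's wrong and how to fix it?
Bug: Without parentheses, AND is evaluated before OR, so the rating filter only applies to the 'Action' branch

Fix: Group the OR with parentheses (or use IN), then AND the threshold

Corrected query:
SELECT id, genre, rating FROM movies WHERE (genre = 'Drama' OR genre = 'Action') AND rating > 7.0

Result:
id | genre | rating
---+-------+-------
6  | Drama | 8.8   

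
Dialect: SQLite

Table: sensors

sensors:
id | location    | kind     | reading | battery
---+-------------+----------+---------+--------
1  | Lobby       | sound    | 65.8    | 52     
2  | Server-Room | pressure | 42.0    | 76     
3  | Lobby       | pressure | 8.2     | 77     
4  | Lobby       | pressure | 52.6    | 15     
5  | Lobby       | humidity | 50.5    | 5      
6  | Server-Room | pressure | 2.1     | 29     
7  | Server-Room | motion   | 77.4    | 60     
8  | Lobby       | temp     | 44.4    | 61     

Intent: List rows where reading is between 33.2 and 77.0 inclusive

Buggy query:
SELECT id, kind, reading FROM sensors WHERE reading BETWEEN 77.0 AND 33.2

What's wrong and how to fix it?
Bug: BETWEEN expects the lower bound first; with 77.0 AND 33.2 the range is empty

Fix: Swap the bounds so the smaller value comes first

Corrected query:
SELECT id, kind, reading FROM sensors WHERE reading BETWEEN 33.2 AND 77.0

Result:
id | kind     | reading
---+----------+--------
1  | sound    | 65.8   
2  | pressure | 42     
4  | pressure | 52.6   
5  | humidity | 50.5   
8  | temp     | 44.4   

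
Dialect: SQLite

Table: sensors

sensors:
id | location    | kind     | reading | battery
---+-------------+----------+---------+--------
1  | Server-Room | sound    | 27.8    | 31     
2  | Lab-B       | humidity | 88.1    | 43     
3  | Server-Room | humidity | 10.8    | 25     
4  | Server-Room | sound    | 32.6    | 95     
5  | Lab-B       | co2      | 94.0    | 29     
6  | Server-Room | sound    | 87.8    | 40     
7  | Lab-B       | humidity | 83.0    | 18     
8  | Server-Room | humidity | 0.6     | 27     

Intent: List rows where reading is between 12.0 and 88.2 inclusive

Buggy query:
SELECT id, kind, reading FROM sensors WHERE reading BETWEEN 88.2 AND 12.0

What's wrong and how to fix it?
Bug: BETWEEN expects the lower bound first; with 88.2 AND 12.0 the range is empty

Fix: Write BETWEEN 12.0 AND 88.2

Corrected query:
SELECT id, kind, reading FROM sensors WHERE reading BETWEEN 12.0 AND 88.2

Result:
id | kind     | reading
---+----------+--------
1  | sound    | 27.8   
2  | humidity | 88.1   
4  | sound    | 32.6   
6  | sound    | 87.8   
7  | humidity | 83     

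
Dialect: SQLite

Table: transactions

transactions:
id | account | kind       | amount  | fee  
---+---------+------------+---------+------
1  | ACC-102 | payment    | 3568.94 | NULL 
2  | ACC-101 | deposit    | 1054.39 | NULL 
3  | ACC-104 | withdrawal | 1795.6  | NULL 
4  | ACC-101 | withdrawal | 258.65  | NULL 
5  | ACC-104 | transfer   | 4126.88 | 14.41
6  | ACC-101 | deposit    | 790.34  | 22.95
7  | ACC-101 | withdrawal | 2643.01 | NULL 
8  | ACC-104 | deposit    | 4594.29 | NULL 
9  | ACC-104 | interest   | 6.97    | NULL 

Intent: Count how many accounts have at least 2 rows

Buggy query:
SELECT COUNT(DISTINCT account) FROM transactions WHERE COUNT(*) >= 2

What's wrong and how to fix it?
Bug: COUNT(*) cannot appear in WHERE; the per-group count doesn't exist yet

Fix: Group first with HAVING COUNT(*) >= 2, then COUNT the resulting groups

Corrected query:
SELECT COUNT(*) FROM (SELECT account FROM transactions GROUP BY account HAVING COUNT(*) >= 2)

Result:
COUNT(*)
--------
2       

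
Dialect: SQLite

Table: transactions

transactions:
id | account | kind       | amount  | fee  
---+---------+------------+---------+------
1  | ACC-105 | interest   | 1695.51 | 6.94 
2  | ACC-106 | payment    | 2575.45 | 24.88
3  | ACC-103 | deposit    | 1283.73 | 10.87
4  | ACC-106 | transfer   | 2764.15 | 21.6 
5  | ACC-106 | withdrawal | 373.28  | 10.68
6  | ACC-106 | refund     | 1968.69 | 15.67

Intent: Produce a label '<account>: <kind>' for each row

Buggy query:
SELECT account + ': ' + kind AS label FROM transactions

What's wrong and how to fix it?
Bug: SQLite uses || for string concatenation; + coerces text to numbers (yielding 0)

Fix: Use the || operator for string concatenation

Corrected query:
SELECT account || ': ' || kind AS label FROM transactions

Result:
label              
-------------------
ACC-105: interest  
ACC-106: payment   
ACC-103: deposit   
ACC-106: transfer  
ACC-106: withdrawal
ACC-106: refund    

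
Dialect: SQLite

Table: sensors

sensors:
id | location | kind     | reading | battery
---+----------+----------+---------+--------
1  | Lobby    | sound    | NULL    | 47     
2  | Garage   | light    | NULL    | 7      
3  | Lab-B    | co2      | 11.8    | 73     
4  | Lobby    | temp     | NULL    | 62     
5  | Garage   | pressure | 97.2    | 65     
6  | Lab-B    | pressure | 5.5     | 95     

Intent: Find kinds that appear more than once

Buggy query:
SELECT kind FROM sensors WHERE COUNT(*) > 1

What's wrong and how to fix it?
Bug: WHERE can't reference COUNT(*); aggregates are computed after WHERE

Fix: Group first, then use HAVING for the count condition

Corrected query:
SELECT kind FROM sensors GROUP BY kind HAVING COUNT(*) > 1

Result:
kind    
--------
pressure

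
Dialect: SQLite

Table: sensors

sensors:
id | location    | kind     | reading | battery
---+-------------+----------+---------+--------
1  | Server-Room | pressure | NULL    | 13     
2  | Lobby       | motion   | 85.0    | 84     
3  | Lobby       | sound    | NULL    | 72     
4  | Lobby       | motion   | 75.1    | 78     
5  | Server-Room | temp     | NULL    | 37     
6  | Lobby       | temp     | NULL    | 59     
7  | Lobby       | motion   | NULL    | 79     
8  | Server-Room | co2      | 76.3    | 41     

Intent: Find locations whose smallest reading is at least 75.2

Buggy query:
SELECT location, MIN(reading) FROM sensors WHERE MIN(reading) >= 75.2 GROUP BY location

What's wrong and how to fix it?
Bug: MIN() in WHERE is a misuse of aggregate

Fix: Replace WHERE with HAVING after the GROUP BY

Corrected query:
SELECT location, MIN(reading) FROM sensors GROUP BY location HAVING MIN(reading) >= 75.2

Result:
location    | MIN(reading)
------------+-------------
Server-Room | 76.3        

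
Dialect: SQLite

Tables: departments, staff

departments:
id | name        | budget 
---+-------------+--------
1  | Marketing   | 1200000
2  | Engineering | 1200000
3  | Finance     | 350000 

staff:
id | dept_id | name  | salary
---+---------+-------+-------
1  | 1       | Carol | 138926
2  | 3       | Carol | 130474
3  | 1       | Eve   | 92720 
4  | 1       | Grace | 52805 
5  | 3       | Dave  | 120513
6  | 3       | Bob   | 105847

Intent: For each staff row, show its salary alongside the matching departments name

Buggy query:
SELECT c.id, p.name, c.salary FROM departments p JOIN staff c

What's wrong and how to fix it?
Bug: JOIN with no ON clause produces a cartesian product; every staff row pairs with every departments row

Fix: Specify the join condition linking the foreign key to the parent id

Corrected query:
SELECT c.id, p.name, c.salary FROM departments p JOIN staff c ON c.dept_id = p.id

Result:
id | name      | salary
---+-----------+-------
1  | Marketing | 138926
2  | Finance   | 130474
3  | Marketing | 92720 
4  | Marketing | 52805 
5  | Finance   | 120513
6  | Finance   | 105847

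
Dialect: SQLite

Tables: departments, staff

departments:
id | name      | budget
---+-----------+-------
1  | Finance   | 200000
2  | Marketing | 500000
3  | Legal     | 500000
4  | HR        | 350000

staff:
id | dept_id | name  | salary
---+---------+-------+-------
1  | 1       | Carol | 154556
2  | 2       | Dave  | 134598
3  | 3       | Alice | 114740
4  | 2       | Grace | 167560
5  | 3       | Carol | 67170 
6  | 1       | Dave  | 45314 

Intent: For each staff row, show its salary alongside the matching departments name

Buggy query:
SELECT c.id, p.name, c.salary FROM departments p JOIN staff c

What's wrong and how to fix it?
Bug: JOIN with no ON clause produces a cartesian product; every staff row pairs with every departments row

Fix: Add ON c.dept_id = p.id to the JOIN

Corrected query:
SELECT c.id, p.name, c.salary FROM departments p JOIN staff c ON c.dept_id = p.id

Result:
id | name      | salary
---+-----------+-------
1  | Finance   | 154556
2  | Marketing | 134598
3  | Legal     | 114740
4  | Marketing | 167560
5  | Legal     | 67170 
6  | Finance   | 45314 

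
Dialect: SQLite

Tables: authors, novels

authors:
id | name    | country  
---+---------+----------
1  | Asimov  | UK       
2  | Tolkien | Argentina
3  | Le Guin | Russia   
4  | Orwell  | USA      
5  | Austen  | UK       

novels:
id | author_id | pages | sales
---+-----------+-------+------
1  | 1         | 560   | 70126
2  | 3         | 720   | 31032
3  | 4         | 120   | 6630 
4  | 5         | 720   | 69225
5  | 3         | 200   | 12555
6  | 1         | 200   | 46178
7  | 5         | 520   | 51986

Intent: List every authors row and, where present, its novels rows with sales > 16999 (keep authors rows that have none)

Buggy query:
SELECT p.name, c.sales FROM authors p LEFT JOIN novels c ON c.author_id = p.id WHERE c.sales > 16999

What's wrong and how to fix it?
Bug: Filtering c.sales in WHERE discards the NULL rows produced by LEFT JOIN, turning it into an inner join

Fix: Put 'c.sales > 16999' in the JOIN's ON clause instead of WHERE

Corrected query:
SELECT p.name, c.sales FROM authors p LEFT JOIN novels c ON c.author_id = p.id AND c.sales > 16999

Result:
name    | sales
--------+------
Asimov  | 46178
Asimov  | 70126
Tolkien | NULL 
Le Guin | 31032
Orwell  | NULL 
Austen  | 51986
Austen  | 69225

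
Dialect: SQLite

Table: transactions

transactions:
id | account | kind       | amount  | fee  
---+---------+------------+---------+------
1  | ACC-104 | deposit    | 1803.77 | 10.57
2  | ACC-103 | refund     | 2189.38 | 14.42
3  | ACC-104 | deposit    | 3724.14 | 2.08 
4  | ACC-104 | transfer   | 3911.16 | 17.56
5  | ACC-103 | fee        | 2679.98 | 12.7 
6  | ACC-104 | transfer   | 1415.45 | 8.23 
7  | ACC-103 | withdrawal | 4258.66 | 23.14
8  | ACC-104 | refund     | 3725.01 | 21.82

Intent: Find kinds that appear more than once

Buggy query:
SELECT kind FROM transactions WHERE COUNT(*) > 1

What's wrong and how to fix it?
Bug: COUNT(*) is an aggregate and cannot be used in WHERE

Fix: Group first, then use HAVING for the count condition

Corrected query:
SELECT kind FROM transactions GROUP BY kind HAVING COUNT(*) > 1

Result:
kind    
--------
deposit 
refund  
transfer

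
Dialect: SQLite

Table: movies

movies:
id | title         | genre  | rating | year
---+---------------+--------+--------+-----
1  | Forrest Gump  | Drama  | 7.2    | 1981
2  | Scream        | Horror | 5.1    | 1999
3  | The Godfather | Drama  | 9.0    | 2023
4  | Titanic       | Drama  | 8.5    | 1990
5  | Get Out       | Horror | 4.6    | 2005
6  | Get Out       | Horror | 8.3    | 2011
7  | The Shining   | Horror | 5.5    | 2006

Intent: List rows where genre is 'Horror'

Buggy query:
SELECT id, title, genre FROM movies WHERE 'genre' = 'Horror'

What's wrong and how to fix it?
Bug: 'genre' in single quotes is a string literal, not the column; the comparison is literal-vs-literal and never true

Fix: Reference the column as genre without single quotes

Corrected query:
SELECT id, title, genre FROM movies WHERE genre = 'Horror'

Result:
id | title       | genre 
---+-------------+-------
2  | Scream      | Horror
5  | Get Out     | Horror
6  | Get Out     | Horror
7  | The Shining | Horror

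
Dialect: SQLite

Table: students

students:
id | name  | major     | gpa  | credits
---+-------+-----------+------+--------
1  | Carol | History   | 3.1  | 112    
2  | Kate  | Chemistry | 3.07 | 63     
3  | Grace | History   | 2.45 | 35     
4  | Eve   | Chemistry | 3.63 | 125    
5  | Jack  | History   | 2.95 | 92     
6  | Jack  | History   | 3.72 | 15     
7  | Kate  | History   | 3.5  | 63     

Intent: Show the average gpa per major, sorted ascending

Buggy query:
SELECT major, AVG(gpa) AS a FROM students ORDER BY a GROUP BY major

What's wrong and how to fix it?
Bug: ORDER BY appears before GROUP BY; SQL clause order requires GROUP BY first

Fix: Move ORDER BY to the end, after GROUP BY

Corrected query:
SELECT major, AVG(gpa) AS a FROM students GROUP BY major ORDER BY a

Result:
major     | a    
----------+------
History   | 3.144
Chemistry | 3.35 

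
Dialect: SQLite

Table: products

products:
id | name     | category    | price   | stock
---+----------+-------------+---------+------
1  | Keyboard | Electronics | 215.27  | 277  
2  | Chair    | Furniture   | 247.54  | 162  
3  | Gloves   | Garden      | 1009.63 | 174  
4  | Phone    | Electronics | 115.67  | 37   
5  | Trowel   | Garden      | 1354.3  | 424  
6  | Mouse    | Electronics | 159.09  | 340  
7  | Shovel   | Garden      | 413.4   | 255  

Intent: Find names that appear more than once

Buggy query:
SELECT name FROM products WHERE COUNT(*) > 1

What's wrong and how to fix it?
Bug: COUNT(*) is an aggregate and cannot be used in WHERE

Fix: GROUP BY name, then filter groups with HAVING COUNT(*) > 1

Corrected query:
SELECT name FROM products GROUP BY name HAVING COUNT(*) > 1

Result:
(no rows)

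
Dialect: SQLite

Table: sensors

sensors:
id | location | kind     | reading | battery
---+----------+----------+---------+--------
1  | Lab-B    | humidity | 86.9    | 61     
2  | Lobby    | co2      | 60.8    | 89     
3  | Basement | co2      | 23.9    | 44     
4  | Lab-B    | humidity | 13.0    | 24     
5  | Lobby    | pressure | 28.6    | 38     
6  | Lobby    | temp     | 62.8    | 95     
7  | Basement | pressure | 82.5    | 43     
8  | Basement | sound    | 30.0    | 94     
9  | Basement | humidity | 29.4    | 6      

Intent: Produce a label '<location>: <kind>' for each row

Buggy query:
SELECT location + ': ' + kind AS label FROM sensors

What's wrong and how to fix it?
Bug: SQLite uses || for string concatenation; + coerces text to numbers (yielding 0)

Fix: Replace + with || to concatenate text

Corrected query:
SELECT location || ': ' || kind AS label FROM sensors

Result:
label             
------------------
Lab-B: humidity   
Lobby: co2        
Basement: co2     
Lab-B: humidity   
Lobby: pressure   
Lobby: temp       
Basement: pressure
Basement: sound   
Basement: humidity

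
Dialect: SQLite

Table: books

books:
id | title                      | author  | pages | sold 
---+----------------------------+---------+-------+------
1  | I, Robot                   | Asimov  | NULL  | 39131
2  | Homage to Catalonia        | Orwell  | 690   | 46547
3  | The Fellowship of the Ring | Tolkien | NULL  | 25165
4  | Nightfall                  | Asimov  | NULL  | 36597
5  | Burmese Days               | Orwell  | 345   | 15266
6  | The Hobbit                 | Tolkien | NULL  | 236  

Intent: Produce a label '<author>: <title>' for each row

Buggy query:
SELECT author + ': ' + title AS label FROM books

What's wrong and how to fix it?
Bug: '+' is numeric addition; on text columns SQLite converts them to 0 instead of concatenating

Fix: Replace + with || to concatenate text

Corrected query:
SELECT author || ': ' || title AS label FROM books

Result:
label                              
-----------------------------------
Asimov: I, Robot                   
Orwell: Homage to Catalonia        
Tolkien: The Fellowship of the Ring
Asimov: Nightfall                  
Orwell: Burmese Days               
Tolkien: The Hobbit                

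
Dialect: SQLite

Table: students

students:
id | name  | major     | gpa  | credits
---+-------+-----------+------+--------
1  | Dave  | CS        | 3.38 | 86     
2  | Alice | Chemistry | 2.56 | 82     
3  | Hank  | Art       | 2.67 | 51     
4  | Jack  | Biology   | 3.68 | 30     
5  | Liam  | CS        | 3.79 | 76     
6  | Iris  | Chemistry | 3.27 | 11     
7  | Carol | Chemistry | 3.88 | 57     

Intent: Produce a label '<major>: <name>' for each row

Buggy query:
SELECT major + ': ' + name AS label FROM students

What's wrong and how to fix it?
Bug: '+' is numeric addition; on text columns SQLite converts them to 0 instead of concatenating

Fix: Use the || operator for string concatenation

Corrected query:
SELECT major || ': ' || name AS label FROM students

Result:
label           
----------------
CS: Dave        
Chemistry: Alice
Art: Hank       
Biology: Jack   
CS: Liam        
Chemistry: Iris 
Chemistry: Carol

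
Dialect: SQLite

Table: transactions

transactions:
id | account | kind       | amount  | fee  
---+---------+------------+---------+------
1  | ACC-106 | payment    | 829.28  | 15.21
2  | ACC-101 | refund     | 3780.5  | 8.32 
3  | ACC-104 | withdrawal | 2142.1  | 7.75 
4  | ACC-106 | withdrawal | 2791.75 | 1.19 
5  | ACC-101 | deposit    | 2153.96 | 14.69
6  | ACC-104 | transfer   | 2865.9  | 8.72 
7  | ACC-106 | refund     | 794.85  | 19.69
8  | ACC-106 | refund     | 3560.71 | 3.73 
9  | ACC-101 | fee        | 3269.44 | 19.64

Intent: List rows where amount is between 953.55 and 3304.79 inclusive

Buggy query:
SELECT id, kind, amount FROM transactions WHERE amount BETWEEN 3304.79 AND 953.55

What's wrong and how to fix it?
Bug: BETWEEN expects the lower bound first; with 3304.79 AND 953.55 the range is empty

Fix: Write BETWEEN 953.55 AND 3304.79

Corrected query:
SELECT id, kind, amount FROM transactions WHERE amount BETWEEN 953.55 AND 3304.79

Result:
id | kind       | amount 
---+------------+--------
3  | withdrawal | 2142.1 
4  | withdrawal | 2791.75
5  | deposit    | 2153.96
6  | transfer   | 2865.9 
9  | fee        | 3269.44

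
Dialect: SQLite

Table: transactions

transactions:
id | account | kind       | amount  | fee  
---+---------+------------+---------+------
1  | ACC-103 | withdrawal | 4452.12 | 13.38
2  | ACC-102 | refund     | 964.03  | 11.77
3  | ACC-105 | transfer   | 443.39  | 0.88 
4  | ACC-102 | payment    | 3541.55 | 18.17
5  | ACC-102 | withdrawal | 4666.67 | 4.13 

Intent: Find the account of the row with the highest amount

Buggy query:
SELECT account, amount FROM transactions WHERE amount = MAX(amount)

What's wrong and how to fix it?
Bug: WHERE is evaluated per row; an aggregate over the whole table isn't defined there

Fix: Wrap MAX in a scalar subquery so WHERE compares against a single value

Corrected query:
SELECT account, amount FROM transactions WHERE amount = (SELECT MAX(amount) FROM transactions)

Result:
account | amount 
--------+--------
ACC-102 | 4666.67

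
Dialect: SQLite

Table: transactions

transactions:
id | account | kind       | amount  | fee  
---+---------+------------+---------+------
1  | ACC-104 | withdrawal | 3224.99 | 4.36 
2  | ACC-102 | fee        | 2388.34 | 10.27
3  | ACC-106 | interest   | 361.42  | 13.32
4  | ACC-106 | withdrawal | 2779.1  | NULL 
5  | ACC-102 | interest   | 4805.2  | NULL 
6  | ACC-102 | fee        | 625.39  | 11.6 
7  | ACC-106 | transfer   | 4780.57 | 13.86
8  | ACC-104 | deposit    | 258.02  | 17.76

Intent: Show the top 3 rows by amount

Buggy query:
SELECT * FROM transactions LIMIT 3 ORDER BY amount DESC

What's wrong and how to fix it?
Bug: LIMIT must come after ORDER BY

Fix: Swap the clauses: ORDER BY first, then LIMIT

Corrected query:
SELECT * FROM transactions ORDER BY amount DESC LIMIT 3

Result:
id | account | kind       | amount  | fee  
---+---------+------------+---------+------
5  | ACC-102 | interest   | 4805.2  | NULL 
7  | ACC-106 | transfer   | 4780.57 | 13.86
1  | ACC-104 | withdrawal | 3224.99 | 4.36 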